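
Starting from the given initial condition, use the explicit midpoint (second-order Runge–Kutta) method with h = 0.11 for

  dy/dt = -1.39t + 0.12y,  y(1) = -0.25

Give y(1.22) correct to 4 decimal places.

Midpoint: k1 = f(t_n, y_n); k2 = f(t_n + h/2, y_n + (h/2)·k1); y_{n+1} = y_n + h·k2.
t=1.000000, y=-0.250000:
  k1 = f(1.000000, -0.250000) = -1.420000
  k2 = f(1.055000, -0.328100) = -1.505822
  y ← -0.250000 + 0.11·(-1.505822) = -0.415640
t=1.110000, y=-0.415640:
  k1 = f(1.110000, -0.415640) = -1.592777
  k2 = f(1.165000, -0.503243) = -1.679739
  y ← -0.415640 + 0.11·(-1.679739) = -0.600412
y(1.22) ≈ -0.6004

-0.6004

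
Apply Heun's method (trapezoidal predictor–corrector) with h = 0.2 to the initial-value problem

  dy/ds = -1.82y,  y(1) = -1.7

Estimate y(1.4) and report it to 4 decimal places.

-0.8384

Heun: k1 = f(s_n, y_n); k2 = f(s_n + h, y_n + h·k1); y_{n+1} = y_n + (h/2)·(k1 + k2).
s=1.000000, y=-1.700000:
  k1 = f(1.000000, -1.700000) = 3.094000
  k2 = f(1.200000, -1.081200) = 1.967784
  y ← -1.700000 + (0.2/2)·(3.094000 + 1.967784) = -1.193822
s=1.200000, y=-1.193822:
  k1 = f(1.200000, -1.193822) = 2.172755
  k2 = f(1.400000, -0.759271) = 1.381872
  y ← -1.193822 + (0.2/2)·(2.172755 + 1.381872) = -0.838359
y(1.4) ≈ -0.8384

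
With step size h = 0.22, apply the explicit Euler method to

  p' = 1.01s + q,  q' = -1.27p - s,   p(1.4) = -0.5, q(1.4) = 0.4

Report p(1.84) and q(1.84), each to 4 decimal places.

Euler on (p,q): p_{n+1} = p_n + h·p', q_{n+1} = q_n + h·q'.
1.400000: (-0.500000, 0.400000); f=(1.814000, -0.765000) → (-0.100920, 0.231700)
1.620000: (-0.100920, 0.231700); f=(1.867900, -1.491832) → (0.310018, -0.096503)
(p(1.84), q(1.84)) ≈ (0.3100, -0.0965)

0.3100, -0.0965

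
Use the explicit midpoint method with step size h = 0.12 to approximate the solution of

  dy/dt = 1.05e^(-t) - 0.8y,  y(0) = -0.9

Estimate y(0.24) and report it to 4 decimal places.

-0.5408

Midpoint: k1 = f(t_n, y_n); k2 = f(t_n + h/2, y_n + (h/2)·k1); y_{n+1} = y_n + h·k2.
t=0.000000, y=-0.900000:
  k1 = f(0.000000, -0.900000) = 1.770000
  k2 = f(0.060000, -0.793800) = 1.623893
  y ← -0.900000 + 0.12·1.623893 = -0.705133
t=0.120000, y=-0.705133:
  k1 = f(0.120000, -0.705133) = 1.495373
  k2 = f(0.180000, -0.615411) = 1.369362
  y ← -0.705133 + 0.12·1.369362 = -0.540809
y(0.24) ≈ -0.5408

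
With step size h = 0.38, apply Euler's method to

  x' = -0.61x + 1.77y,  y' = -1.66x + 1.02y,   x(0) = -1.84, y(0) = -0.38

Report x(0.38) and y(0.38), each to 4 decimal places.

Euler on (x,y): x_{n+1} = x_n + h·x', y_{n+1} = y_n + h·y'.
0.000000: (-1.840000, -0.380000); f=(0.449800, 2.666800) → (-1.669076, 0.633384)
(x(0.38), y(0.38)) ≈ (-1.6691, 0.6334)

-1.6691, 0.6334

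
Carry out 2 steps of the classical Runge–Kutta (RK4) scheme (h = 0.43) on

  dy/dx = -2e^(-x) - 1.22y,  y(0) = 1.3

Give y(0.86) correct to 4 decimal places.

-0.2065

RK4: k1 = f(x_n, y_n); k2 = f(x_n + h/2, y_n + (h/2)·k1); k3 = f(x_n + h/2, y_n + (h/2)·k2); k4 = f(x_n + h, y_n + h·k3); y_{n+1} = y_n + (h/6)·(k1 + 2k2 + 2k3 + k4).
x=0.000000, y=1.300000:
  k1 = f(0.000000, 1.300000) = -3.586000
  k2 = f(0.215000, 0.529010) = -2.258475
  k3 = f(0.215000, 0.814428) = -2.606685
  k4 = f(0.430000, 0.179126) = -1.519551
  y ← 1.300000 + (0.43/6)·(k1 + 2k2 + 2k3 + k4) = 0.236763
x=0.430000, y=0.236763:
  k1 = f(0.430000, 0.236763) = -1.589869
  k2 = f(0.645000, -0.105059) = -0.921153
  k3 = f(0.645000, 0.038715) = -1.096557
  k4 = f(0.860000, -0.234757) = -0.559921
  y ← 0.236763 + (0.43/6)·(k1 + 2k2 + 2k3 + k4) = -0.206511
y(0.86) ≈ -0.2065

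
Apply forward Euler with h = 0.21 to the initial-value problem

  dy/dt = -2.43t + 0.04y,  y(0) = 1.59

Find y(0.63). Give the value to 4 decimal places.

Euler: y_{n+1} = y_n + h·f(t_n, y_n).
t=0.000000, y=1.590000: f=0.063600 → y ← 1.590000 + 0.21·0.063600 = 1.603356
t=0.210000, y=1.603356: f=-0.446166 → y ← 1.603356 + 0.21·(-0.446166) = 1.509661
t=0.420000, y=1.509661: f=-0.960214 → y ← 1.509661 + 0.21·(-0.960214) = 1.308016
y(0.63) ≈ 1.3080

1.3080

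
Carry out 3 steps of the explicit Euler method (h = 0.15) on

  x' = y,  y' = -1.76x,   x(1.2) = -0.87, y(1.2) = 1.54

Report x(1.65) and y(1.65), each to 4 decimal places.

-0.0828, 2.0370

Euler on (x,y): x_{n+1} = x_n + h·x', y_{n+1} = y_n + h·y'.
1.200000: (-0.870000, 1.540000); f=(1.540000, 1.531200) → (-0.639000, 1.769680)
1.350000: (-0.639000, 1.769680); f=(1.769680, 1.124640) → (-0.373548, 1.938376)
1.500000: (-0.373548, 1.938376); f=(1.938376, 0.657444) → (-0.082792, 2.036993)
(x(1.65), y(1.65)) ≈ (-0.0828, 2.0370)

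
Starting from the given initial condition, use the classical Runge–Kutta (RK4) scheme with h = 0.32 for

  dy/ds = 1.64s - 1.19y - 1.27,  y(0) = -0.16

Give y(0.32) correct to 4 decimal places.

RK4: k1 = f(s_n, y_n); k2 = f(s_n + h/2, y_n + (h/2)·k1); k3 = f(s_n + h/2, y_n + (h/2)·k2); k4 = f(s_n + h, y_n + h·k3); y_{n+1} = y_n + (h/6)·(k1 + 2k2 + 2k3 + k4).
s=0.000000, y=-0.160000:
  k1 = f(0.000000, -0.160000) = -1.079600
  k2 = f(0.160000, -0.332736) = -0.611644
  k3 = f(0.160000, -0.257863) = -0.700743
  k4 = f(0.320000, -0.384238) = -0.287957
  y ← -0.160000 + (0.32/6)·(k1 + 2k2 + 2k3 + k4) = -0.372924
y(0.32) ≈ -0.3729

-0.3729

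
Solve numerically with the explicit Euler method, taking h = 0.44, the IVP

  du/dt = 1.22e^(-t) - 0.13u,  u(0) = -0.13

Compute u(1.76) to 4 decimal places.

1.0078

Euler: u_{n+1} = u_n + h·f(t_n, u_n).
t=0.000000, u=-0.130000: f=1.236900 → u ← -0.130000 + 0.44·1.236900 = 0.414236
t=0.440000, u=0.414236: f=0.731874 → u ← 0.414236 + 0.44·0.731874 = 0.736260
t=0.880000, u=0.736260: f=0.410321 → u ← 0.736260 + 0.44·0.410321 = 0.916802
t=1.320000, u=0.916802: f=0.206721 → u ← 0.916802 + 0.44·0.206721 = 1.007759
u(1.76) ≈ 1.0078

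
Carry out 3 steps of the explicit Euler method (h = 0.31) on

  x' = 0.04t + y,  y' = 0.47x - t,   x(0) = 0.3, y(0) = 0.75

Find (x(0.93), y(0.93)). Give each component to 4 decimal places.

1.0304, 0.6970

Euler on (x,y): x_{n+1} = x_n + h·x', y_{n+1} = y_n + h·y'.
0.000000: (0.300000, 0.750000); f=(0.750000, 0.141000) → (0.532500, 0.793710)
0.310000: (0.532500, 0.793710); f=(0.806110, -0.059725) → (0.782394, 0.775195)
0.620000: (0.782394, 0.775195); f=(0.799995, -0.252275) → (1.030393, 0.696990)
(x(0.93), y(0.93)) ≈ (1.0304, 0.6970)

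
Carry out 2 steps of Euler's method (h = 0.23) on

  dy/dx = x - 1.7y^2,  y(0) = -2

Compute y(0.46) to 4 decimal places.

-8.4776

Euler: y_{n+1} = y_n + h·f(x_n, y_n).
x=0.000000, y=-2.000000: f=-6.800000 → y ← -2.000000 + 0.23·(-6.800000) = -3.564000
x=0.230000, y=-3.564000: f=-21.363563 → y ← -3.564000 + 0.23·(-21.363563) = -8.477620
y(0.46) ≈ -8.4776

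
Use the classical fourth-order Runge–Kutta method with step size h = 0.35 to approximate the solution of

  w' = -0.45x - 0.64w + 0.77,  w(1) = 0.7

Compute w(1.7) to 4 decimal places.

RK4: k1 = f(x_n, w_n); k2 = f(x_n + h/2, w_n + (h/2)·k1); k3 = f(x_n + h/2, w_n + (h/2)·k2); k4 = f(x_n + h, w_n + h·k3); w_{n+1} = w_n + (h/6)·(k1 + 2k2 + 2k3 + k4).
x=1.000000, w=0.700000:
  k1 = f(1.000000, 0.700000) = -0.128000
  k2 = f(1.175000, 0.677600) = -0.192414
  k3 = f(1.175000, 0.666328) = -0.185200
  k4 = f(1.350000, 0.635180) = -0.244015
  w ← 0.700000 + (0.35/6)·(k1 + 2k2 + 2k3 + k4) = 0.634244
x=1.350000, w=0.634244:
  k1 = f(1.350000, 0.634244) = -0.243416
  k2 = f(1.525000, 0.591646) = -0.294904
  k3 = f(1.525000, 0.582636) = -0.289137
  k4 = f(1.700000, 0.533046) = -0.336150
  w ← 0.634244 + (0.35/6)·(k1 + 2k2 + 2k3 + k4) = 0.532298
w(1.7) ≈ 0.5323

0.5323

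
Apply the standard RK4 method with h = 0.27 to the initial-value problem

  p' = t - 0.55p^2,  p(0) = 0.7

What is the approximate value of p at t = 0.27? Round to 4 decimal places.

0.6683

RK4: k1 = f(t_n, p_n); k2 = f(t_n + h/2, p_n + (h/2)·k1); k3 = f(t_n + h/2, p_n + (h/2)·k2); k4 = f(t_n + h, p_n + h·k3); p_{n+1} = p_n + (h/6)·(k1 + 2k2 + 2k3 + k4).
t=0.000000, p=0.700000:
  k1 = f(0.000000, 0.700000) = -0.269500
  k2 = f(0.135000, 0.663617) = -0.107214
  k3 = f(0.135000, 0.685526) = -0.123470
  k4 = f(0.270000, 0.666663) = 0.025558
  p ← 0.700000 + (0.27/6)·(k1 + 2k2 + 2k3 + k4) = 0.668261
p(0.27) ≈ 0.6683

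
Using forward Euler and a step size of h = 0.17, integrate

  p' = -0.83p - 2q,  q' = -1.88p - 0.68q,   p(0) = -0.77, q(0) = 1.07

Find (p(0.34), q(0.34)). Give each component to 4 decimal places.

Euler on (p,q): p_{n+1} = p_n + h·p', q_{n+1} = q_n + h·q'.
0.000000: (-0.770000, 1.070000); f=(-1.500900, 0.720000) → (-1.025153, 1.192400)
0.170000: (-1.025153, 1.192400); f=(-1.533923, 1.116456) → (-1.285920, 1.382197)
(p(0.34), q(0.34)) ≈ (-1.2859, 1.3822)

-1.2859, 1.3822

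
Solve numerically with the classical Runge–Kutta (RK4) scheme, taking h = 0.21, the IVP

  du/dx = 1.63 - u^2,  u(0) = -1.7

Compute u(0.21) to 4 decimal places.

RK4: k1 = f(x_n, u_n); k2 = f(x_n + h/2, u_n + (h/2)·k1); k3 = f(x_n + h/2, u_n + (h/2)·k2); k4 = f(x_n + h, u_n + h·k3); u_{n+1} = u_n + (h/6)·(k1 + 2k2 + 2k3 + k4).
x=0.000000, u=-1.700000:
  k1 = f(0.000000, -1.700000) = -1.260000
  k2 = f(0.105000, -1.832300) = -1.727323
  k3 = f(0.105000, -1.881369) = -1.909549
  k4 = f(0.210000, -2.101005) = -2.784223
  u ← -1.700000 + (0.21/6)·(k1 + 2k2 + 2k3 + k4) = -2.096129
u(0.21) ≈ -2.0961

-2.0961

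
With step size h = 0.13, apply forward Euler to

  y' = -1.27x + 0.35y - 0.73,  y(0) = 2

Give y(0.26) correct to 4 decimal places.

Euler: y_{n+1} = y_n + h·f(x_n, y_n).
x=0.000000, y=2.000000: f=-0.030000 → y ← 2.000000 + 0.13·(-0.030000) = 1.996100
x=0.130000, y=1.996100: f=-0.196465 → y ← 1.996100 + 0.13·(-0.196465) = 1.970560
y(0.26) ≈ 1.9706

1.9706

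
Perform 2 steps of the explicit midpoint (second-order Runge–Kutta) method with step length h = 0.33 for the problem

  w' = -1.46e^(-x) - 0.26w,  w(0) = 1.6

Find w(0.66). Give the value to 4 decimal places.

0.7132

Midpoint: k1 = f(x_n, w_n); k2 = f(x_n + h/2, w_n + (h/2)·k1); w_{n+1} = w_n + h·k2.
x=0.000000, w=1.600000:
  k1 = f(0.000000, 1.600000) = -1.876000
  k2 = f(0.165000, 1.290460) = -1.573444
  w ← 1.600000 + 0.33·(-1.573444) = 1.080763
x=0.330000, w=1.080763:
  k1 = f(0.330000, 1.080763) = -1.330627
  k2 = f(0.495000, 0.861210) = -1.113888
  w ← 1.080763 + 0.33·(-1.113888) = 0.713180
w(0.66) ≈ 0.7132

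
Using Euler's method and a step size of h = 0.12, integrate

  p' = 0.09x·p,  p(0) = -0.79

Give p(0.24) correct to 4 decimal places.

-0.7910

Euler: p_{n+1} = p_n + h·f(x_n, p_n).
x=0.000000, p=-0.790000: f=0.000000 → p ← -0.790000 + 0.12·0.000000 = -0.790000
x=0.120000, p=-0.790000: f=-0.008532 → p ← -0.790000 + 0.12·(-0.008532) = -0.791024
p(0.24) ≈ -0.7910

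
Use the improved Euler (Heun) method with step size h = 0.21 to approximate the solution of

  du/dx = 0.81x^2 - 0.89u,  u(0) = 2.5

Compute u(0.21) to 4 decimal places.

Heun: k1 = f(x_n, u_n); k2 = f(x_n + h, u_n + h·k1); u_{n+1} = u_n + (h/2)·(k1 + k2).
x=0.000000, u=2.500000:
  k1 = f(0.000000, 2.500000) = -2.225000
  k2 = f(0.210000, 2.032750) = -1.773427
  u ← 2.500000 + (0.21/2)·(-2.225000 + (-1.773427)) = 2.080165
u(0.21) ≈ 2.0802

2.0802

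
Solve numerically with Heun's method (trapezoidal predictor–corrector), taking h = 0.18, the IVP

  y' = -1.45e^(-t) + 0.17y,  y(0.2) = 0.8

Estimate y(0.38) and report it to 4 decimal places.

Heun: k1 = f(t_n, y_n); k2 = f(t_n + h, y_n + h·k1); y_{n+1} = y_n + (h/2)·(k1 + k2).
t=0.200000, y=0.800000:
  k1 = f(0.200000, 0.800000) = -1.051160
  k2 = f(0.380000, 0.610791) = -0.887765
  y ← 0.800000 + (0.18/2)·(-1.051160 + (-0.887765)) = 0.625497
y(0.38) ≈ 0.6255

0.6255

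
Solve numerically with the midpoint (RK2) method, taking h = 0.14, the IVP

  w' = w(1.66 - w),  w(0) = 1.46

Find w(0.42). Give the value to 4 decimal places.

1.5535

Midpoint: k1 = f(s_n, w_n); k2 = f(s_n + h/2, w_n + (h/2)·k1); w_{n+1} = w_n + h·k2.
s=0.000000, w=1.460000:
  k1 = f(0.000000, 1.460000) = 0.292000
  k2 = f(0.070000, 1.480440) = 0.265828
  w ← 1.460000 + 0.14·0.265828 = 1.497216
s=0.140000, w=1.497216:
  k1 = f(0.140000, 1.497216) = 0.243723
  k2 = f(0.210000, 1.514276) = 0.220666
  w ← 1.497216 + 0.14·0.220666 = 1.528109
s=0.280000, w=1.528109:
  k1 = f(0.280000, 1.528109) = 0.201544
  k2 = f(0.350000, 1.542217) = 0.181647
  w ← 1.528109 + 0.14·0.181647 = 1.553540
w(0.42) ≈ 1.5535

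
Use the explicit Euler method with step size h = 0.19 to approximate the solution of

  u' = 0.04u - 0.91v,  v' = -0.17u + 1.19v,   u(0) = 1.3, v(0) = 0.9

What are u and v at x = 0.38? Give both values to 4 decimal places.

0.9795, 1.2642

Euler on (u,v): u_{n+1} = u_n + h·u', v_{n+1} = v_n + h·v'.
0.000000: (1.300000, 0.900000); f=(-0.767000, 0.850000) → (1.154270, 1.061500)
0.190000: (1.154270, 1.061500); f=(-0.919794, 1.066959) → (0.979509, 1.264222)
(u(0.38), v(0.38)) ≈ (0.9795, 1.2642)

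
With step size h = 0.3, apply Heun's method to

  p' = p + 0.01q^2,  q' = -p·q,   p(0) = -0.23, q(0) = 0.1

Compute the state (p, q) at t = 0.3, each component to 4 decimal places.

Heun on (p,q): k1 = f(t_n, state_n); k2 = f(t_n + h, state_n + h·k1); state_{n+1} = state_n + (h/2)·(k1 + k2).
0.000000: (-0.230000, 0.100000)
  k1 = (-0.229900, 0.023000)
  predictor → (-0.298970, 0.106900)
  k2 = (-0.298856, 0.031960)
  → (-0.309313, 0.108244)
(p(0.3), q(0.3)) ≈ (-0.3093, 0.1082)

-0.3093, 0.1082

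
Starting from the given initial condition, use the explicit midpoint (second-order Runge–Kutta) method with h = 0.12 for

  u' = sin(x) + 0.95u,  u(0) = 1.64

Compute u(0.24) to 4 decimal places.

Midpoint: k1 = f(x_n, u_n); k2 = f(x_n + h/2, u_n + (h/2)·k1); u_{n+1} = u_n + h·k2.
x=0.000000, u=1.640000:
  k1 = f(0.000000, 1.640000) = 1.558000
  k2 = f(0.060000, 1.733480) = 1.706770
  u ← 1.640000 + 0.12·1.706770 = 1.844812
x=0.120000, u=1.844812:
  k1 = f(0.120000, 1.844812) = 1.872284
  k2 = f(0.180000, 1.957149) = 2.038322
  u ← 1.844812 + 0.12·2.038322 = 2.089411
u(0.24) ≈ 2.0894

2.0894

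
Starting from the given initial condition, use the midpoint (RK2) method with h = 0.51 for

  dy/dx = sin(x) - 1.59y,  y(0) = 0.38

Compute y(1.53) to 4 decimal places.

Midpoint: k1 = f(x_n, y_n); k2 = f(x_n + h/2, y_n + (h/2)·k1); y_{n+1} = y_n + h·k2.
x=0.000000, y=0.380000:
  k1 = f(0.000000, 0.380000) = -0.604200
  k2 = f(0.255000, 0.225929) = -0.106982
  y ← 0.380000 + 0.51·(-0.106982) = 0.325439
x=0.510000, y=0.325439:
  k1 = f(0.510000, 0.325439) = -0.029271
  k2 = f(0.765000, 0.317975) = 0.186957
  y ← 0.325439 + 0.51·0.186957 = 0.420787
x=1.020000, y=0.420787:
  k1 = f(1.020000, 0.420787) = 0.183056
  k2 = f(1.275000, 0.467467) = 0.213299
  y ← 0.420787 + 0.51·0.213299 = 0.529569
y(1.53) ≈ 0.5296

0.5296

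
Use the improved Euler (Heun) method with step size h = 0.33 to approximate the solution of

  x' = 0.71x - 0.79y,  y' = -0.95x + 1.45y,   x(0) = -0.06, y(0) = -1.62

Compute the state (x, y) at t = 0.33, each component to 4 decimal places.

Heun on (x,y): k1 = f(t_n, state_n); k2 = f(t_n + h, state_n + h·k1); state_{n+1} = state_n + (h/2)·(k1 + k2).
0.000000: (-0.060000, -1.620000)
  k1 = (1.237200, -2.292000)
  predictor → (0.348276, -2.376360)
  k2 = (2.124600, -3.776584)
  → (0.494697, -2.621316)
(x(0.33), y(0.33)) ≈ (0.4947, -2.6213)

0.4947, -2.6213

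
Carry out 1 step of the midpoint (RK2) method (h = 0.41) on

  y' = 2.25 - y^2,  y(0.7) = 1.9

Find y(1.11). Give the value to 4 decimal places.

Midpoint: k1 = f(s_n, y_n); k2 = f(s_n + h/2, y_n + (h/2)·k1); y_{n+1} = y_n + h·k2.
s=0.700000, y=1.900000:
  k1 = f(0.700000, 1.900000) = -1.360000
  k2 = f(0.905000, 1.621200) = -0.378289
  y ← 1.900000 + 0.41·(-0.378289) = 1.744901
y(1.11) ≈ 1.7449

1.7449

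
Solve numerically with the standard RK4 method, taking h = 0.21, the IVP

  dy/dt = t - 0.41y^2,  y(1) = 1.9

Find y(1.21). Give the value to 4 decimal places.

1.8337

RK4: k1 = f(t_n, y_n); k2 = f(t_n + h/2, y_n + (h/2)·k1); k3 = f(t_n + h/2, y_n + (h/2)·k2); k4 = f(t_n + h, y_n + h·k3); y_{n+1} = y_n + (h/6)·(k1 + 2k2 + 2k3 + k4).
t=1.000000, y=1.900000:
  k1 = f(1.000000, 1.900000) = -0.480100
  k2 = f(1.105000, 1.849589) = -0.297602
  k3 = f(1.105000, 1.868752) = -0.326816
  k4 = f(1.210000, 1.831369) = -0.165104
  y ← 1.900000 + (0.21/6)·(k1 + 2k2 + 2k3 + k4) = 1.833709
y(1.21) ≈ 1.8337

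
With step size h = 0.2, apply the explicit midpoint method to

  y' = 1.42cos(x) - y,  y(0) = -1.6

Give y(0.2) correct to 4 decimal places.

Midpoint: k1 = f(x_n, y_n); k2 = f(x_n + h/2, y_n + (h/2)·k1); y_{n+1} = y_n + h·k2.
x=0.000000, y=-1.600000:
  k1 = f(0.000000, -1.600000) = 3.020000
  k2 = f(0.100000, -1.298000) = 2.710906
  y ← -1.600000 + 0.2·2.710906 = -1.057819
y(0.2) ≈ -1.0578

-1.0578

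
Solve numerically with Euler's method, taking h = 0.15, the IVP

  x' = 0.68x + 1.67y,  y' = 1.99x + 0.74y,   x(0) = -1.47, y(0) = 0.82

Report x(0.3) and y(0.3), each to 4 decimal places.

-1.4405, 0.1024

Euler on (x,y): x_{n+1} = x_n + h·x', y_{n+1} = y_n + h·y'.
0.000000: (-1.470000, 0.820000); f=(0.369800, -2.318500) → (-1.414530, 0.472225)
0.150000: (-1.414530, 0.472225); f=(-0.173265, -2.465468) → (-1.440520, 0.102405)
(x(0.3), y(0.3)) ≈ (-1.4405, 0.1024)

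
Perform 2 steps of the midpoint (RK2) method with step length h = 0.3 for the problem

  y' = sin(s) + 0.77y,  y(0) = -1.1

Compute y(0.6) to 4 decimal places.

-1.5428

Midpoint: k1 = f(s_n, y_n); k2 = f(s_n + h/2, y_n + (h/2)·k1); y_{n+1} = y_n + h·k2.
s=0.000000, y=-1.100000:
  k1 = f(0.000000, -1.100000) = -0.847000
  k2 = f(0.150000, -1.227050) = -0.795390
  y ← -1.100000 + 0.3·(-0.795390) = -1.338617
s=0.300000, y=-1.338617:
  k1 = f(0.300000, -1.338617) = -0.735215
  k2 = f(0.450000, -1.448899) = -0.680687
  y ← -1.338617 + 0.3·(-0.680687) = -1.542823
y(0.6) ≈ -1.5428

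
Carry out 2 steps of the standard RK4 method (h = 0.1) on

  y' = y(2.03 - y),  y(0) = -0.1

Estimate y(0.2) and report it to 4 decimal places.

RK4: k1 = f(t_n, y_n); k2 = f(t_n + h/2, y_n + (h/2)·k1); k3 = f(t_n + h/2, y_n + (h/2)·k2); k4 = f(t_n + h, y_n + h·k3); y_{n+1} = y_n + (h/6)·(k1 + 2k2 + 2k3 + k4).
t=0.000000, y=-0.100000:
  k1 = f(0.000000, -0.100000) = -0.213000
  k2 = f(0.050000, -0.110650) = -0.236863
  k3 = f(0.050000, -0.111843) = -0.239550
  k4 = f(0.100000, -0.123955) = -0.266994
  y ← -0.100000 + (0.1/6)·(k1 + 2k2 + 2k3 + k4) = -0.123880
t=0.100000, y=-0.123880:
  k1 = f(0.100000, -0.123880) = -0.266823
  k2 = f(0.150000, -0.137222) = -0.297389
  k3 = f(0.150000, -0.138750) = -0.300914
  k4 = f(0.200000, -0.153972) = -0.336270
  y ← -0.123880 + (0.1/6)·(k1 + 2k2 + 2k3 + k4) = -0.153875
y(0.2) ≈ -0.1539

-0.1539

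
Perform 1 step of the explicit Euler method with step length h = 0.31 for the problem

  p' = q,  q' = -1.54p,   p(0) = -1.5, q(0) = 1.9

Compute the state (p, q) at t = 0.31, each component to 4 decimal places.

Euler on (p,q): p_{n+1} = p_n + h·p', q_{n+1} = q_n + h·q'.
0.000000: (-1.500000, 1.900000); f=(1.900000, 2.310000) → (-0.911000, 2.616100)
(p(0.31), q(0.31)) ≈ (-0.9110, 2.6161)

-0.9110, 2.6161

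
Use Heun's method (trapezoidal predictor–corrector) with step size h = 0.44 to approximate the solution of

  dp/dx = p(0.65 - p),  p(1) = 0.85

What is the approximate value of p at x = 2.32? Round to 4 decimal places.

Heun: k1 = f(x_n, p_n); k2 = f(x_n + h, p_n + h·k1); p_{n+1} = p_n + (h/2)·(k1 + k2).
x=1.000000, p=0.850000:
  k1 = f(1.000000, 0.850000) = -0.170000
  k2 = f(1.440000, 0.775200) = -0.097055
  p ← 0.850000 + (0.44/2)·(-0.170000 + (-0.097055)) = 0.791248
x=1.440000, p=0.791248:
  k1 = f(1.440000, 0.791248) = -0.111762
  k2 = f(1.880000, 0.742073) = -0.068325
  p ← 0.791248 + (0.44/2)·(-0.111762 + (-0.068325)) = 0.751629
x=1.880000, p=0.751629:
  k1 = f(1.880000, 0.751629) = -0.076387
  k2 = f(2.320000, 0.718018) = -0.048839
  p ← 0.751629 + (0.44/2)·(-0.076387 + (-0.048839)) = 0.724079
p(2.32) ≈ 0.7241

0.7241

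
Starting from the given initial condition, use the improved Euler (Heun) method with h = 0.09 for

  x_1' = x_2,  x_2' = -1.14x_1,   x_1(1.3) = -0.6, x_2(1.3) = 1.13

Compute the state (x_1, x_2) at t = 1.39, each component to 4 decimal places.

Heun on (x_1,x_2): k1 = f(t_n, state_n); k2 = f(t_n + h, state_n + h·k1); state_{n+1} = state_n + (h/2)·(k1 + k2).
1.300000: (-0.600000, 1.130000)
  k1 = (1.130000, 0.684000)
  predictor → (-0.498300, 1.191560)
  k2 = (1.191560, 0.568062)
  → (-0.495530, 1.186343)
(x_1(1.39), x_2(1.39)) ≈ (-0.4955, 1.1863)

-0.4955, 1.1863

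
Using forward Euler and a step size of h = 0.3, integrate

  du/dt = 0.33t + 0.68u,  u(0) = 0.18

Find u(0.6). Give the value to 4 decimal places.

Euler: u_{n+1} = u_n + h·f(t_n, u_n).
t=0.000000, u=0.180000: f=0.122400 → u ← 0.180000 + 0.3·0.122400 = 0.216720
t=0.300000, u=0.216720: f=0.246370 → u ← 0.216720 + 0.3·0.246370 = 0.290631
u(0.6) ≈ 0.2906

0.2906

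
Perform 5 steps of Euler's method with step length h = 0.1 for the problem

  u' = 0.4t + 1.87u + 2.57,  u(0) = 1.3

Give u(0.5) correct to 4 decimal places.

Euler: u_{n+1} = u_n + h·f(t_n, u_n).
t=0.000000, u=1.300000: f=5.001000 → u ← 1.300000 + 0.1·5.001000 = 1.800100
t=0.100000, u=1.800100: f=5.976187 → u ← 1.800100 + 0.1·5.976187 = 2.397719
t=0.200000, u=2.397719: f=7.133734 → u ← 2.397719 + 0.1·7.133734 = 3.111092
t=0.300000, u=3.111092: f=8.507742 → u ← 3.111092 + 0.1·8.507742 = 3.961866
t=0.400000, u=3.961866: f=10.138690 → u ← 3.961866 + 0.1·10.138690 = 4.975735
u(0.5) ≈ 4.9757

4.9757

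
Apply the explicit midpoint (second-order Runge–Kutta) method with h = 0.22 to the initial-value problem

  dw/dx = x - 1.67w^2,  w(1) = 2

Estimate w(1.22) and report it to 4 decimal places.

Midpoint: k1 = f(x_n, w_n); k2 = f(x_n + h/2, w_n + (h/2)·k1); w_{n+1} = w_n + h·k2.
x=1.000000, w=2.000000:
  k1 = f(1.000000, 2.000000) = -5.680000
  k2 = f(1.110000, 1.375200) = -2.048262
  w ← 2.000000 + 0.22·(-2.048262) = 1.549382
w(1.22) ≈ 1.5494

1.5494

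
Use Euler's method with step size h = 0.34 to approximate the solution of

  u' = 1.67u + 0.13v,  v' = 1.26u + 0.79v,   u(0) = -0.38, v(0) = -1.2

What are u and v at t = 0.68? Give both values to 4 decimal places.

Euler on (u,v): u_{n+1} = u_n + h·u', v_{n+1} = v_n + h·v'.
0.000000: (-0.380000, -1.200000); f=(-0.790600, -1.426800) → (-0.648804, -1.685112)
0.340000: (-0.648804, -1.685112); f=(-1.302567, -2.148732) → (-1.091677, -2.415681)
(u(0.68), v(0.68)) ≈ (-1.0917, -2.4157)

-1.0917, -2.4157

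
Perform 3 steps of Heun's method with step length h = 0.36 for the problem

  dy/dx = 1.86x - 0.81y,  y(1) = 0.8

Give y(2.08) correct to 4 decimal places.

2.5082

Heun: k1 = f(x_n, y_n); k2 = f(x_n + h, y_n + h·k1); y_{n+1} = y_n + (h/2)·(k1 + k2).
x=1.000000, y=0.800000:
  k1 = f(1.000000, 0.800000) = 1.212000
  k2 = f(1.360000, 1.236320) = 1.528181
  y ← 0.800000 + (0.36/2)·(1.212000 + 1.528181) = 1.293233
x=1.360000, y=1.293233:
  k1 = f(1.360000, 1.293233) = 1.482082
  k2 = f(1.720000, 1.826782) = 1.719507
  y ← 1.293233 + (0.36/2)·(1.482082 + 1.719507) = 1.869518
x=1.720000, y=1.869518:
  k1 = f(1.720000, 1.869518) = 1.684890
  k2 = f(2.080000, 2.476079) = 1.863176
  y ← 1.869518 + (0.36/2)·(1.684890 + 1.863176) = 2.508170
y(2.08) ≈ 2.5082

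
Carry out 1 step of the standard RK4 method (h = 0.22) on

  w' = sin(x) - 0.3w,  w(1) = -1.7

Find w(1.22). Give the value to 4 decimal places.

RK4: k1 = f(x_n, w_n); k2 = f(x_n + h/2, w_n + (h/2)·k1); k3 = f(x_n + h/2, w_n + (h/2)·k2); k4 = f(x_n + h, w_n + h·k3); w_{n+1} = w_n + (h/6)·(k1 + 2k2 + 2k3 + k4).
x=1.000000, w=-1.700000:
  k1 = f(1.000000, -1.700000) = 1.351471
  k2 = f(1.110000, -1.551338) = 1.361100
  k3 = f(1.110000, -1.550279) = 1.360782
  k4 = f(1.220000, -1.400628) = 1.359288
  w ← -1.700000 + (0.22/6)·(k1 + 2k2 + 2k3 + k4) = -1.401001
w(1.22) ≈ -1.4010

-1.4010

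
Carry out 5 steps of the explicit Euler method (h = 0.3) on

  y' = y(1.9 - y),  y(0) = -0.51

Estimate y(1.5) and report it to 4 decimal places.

-34.8751

Euler: y_{n+1} = y_n + h·f(x_n, y_n).
x=0.000000, y=-0.510000: f=-1.229100 → y ← -0.510000 + 0.3·(-1.229100) = -0.878730
x=0.300000, y=-0.878730: f=-2.441753 → y ← -0.878730 + 0.3·(-2.441753) = -1.611256
x=0.600000, y=-1.611256: f=-5.657532 → y ← -1.611256 + 0.3·(-5.657532) = -3.308516
x=0.900000, y=-3.308516: f=-17.232456 → y ← -3.308516 + 0.3·(-17.232456) = -8.478253
x=1.200000, y=-8.478253: f=-87.989448 → y ← -8.478253 + 0.3·(-87.989448) = -34.875087
y(1.5) ≈ -34.8751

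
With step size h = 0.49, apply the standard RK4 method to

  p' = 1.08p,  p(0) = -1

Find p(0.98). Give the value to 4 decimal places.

RK4: k1 = f(x_n, p_n); k2 = f(x_n + h/2, p_n + (h/2)·k1); k3 = f(x_n + h/2, p_n + (h/2)·k2); k4 = f(x_n + h, p_n + h·k3); p_{n+1} = p_n + (h/6)·(k1 + 2k2 + 2k3 + k4).
x=0.000000, p=-1.000000:
  k1 = f(0.000000, -1.000000) = -1.080000
  k2 = f(0.245000, -1.264600) = -1.365768
  k3 = f(0.245000, -1.334613) = -1.441382
  k4 = f(0.490000, -1.706277) = -1.842779
  p ← -1.000000 + (0.49/6)·(k1 + 2k2 + 2k3 + k4) = -1.697195
x=0.490000, p=-1.697195:
  k1 = f(0.490000, -1.697195) = -1.832970
  k2 = f(0.735000, -2.146273) = -2.317974
  k3 = f(0.735000, -2.265099) = -2.446306
  k4 = f(0.980000, -2.895885) = -3.127556
  p ← -1.697195 + (0.49/6)·(k1 + 2k2 + 2k3 + k4) = -2.880470
p(0.98) ≈ -2.8805

-2.8805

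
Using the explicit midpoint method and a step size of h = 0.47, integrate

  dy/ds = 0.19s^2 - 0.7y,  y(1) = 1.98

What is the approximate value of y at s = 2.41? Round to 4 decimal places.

1.3512

Midpoint: k1 = f(s_n, y_n); k2 = f(s_n + h/2, y_n + (h/2)·k1); y_{n+1} = y_n + h·k2.
s=1.000000, y=1.980000:
  k1 = f(1.000000, 1.980000) = -1.196000
  k2 = f(1.235000, 1.698940) = -0.899465
  y ← 1.980000 + 0.47·(-0.899465) = 1.557251
s=1.470000, y=1.557251:
  k1 = f(1.470000, 1.557251) = -0.679505
  k2 = f(1.705000, 1.397568) = -0.425963
  y ← 1.557251 + 0.47·(-0.425963) = 1.357049
s=1.940000, y=1.357049:
  k1 = f(1.940000, 1.357049) = -0.234850
  k2 = f(2.175000, 1.301859) = -0.012483
  y ← 1.357049 + 0.47·(-0.012483) = 1.351182
y(2.41) ≈ 1.3512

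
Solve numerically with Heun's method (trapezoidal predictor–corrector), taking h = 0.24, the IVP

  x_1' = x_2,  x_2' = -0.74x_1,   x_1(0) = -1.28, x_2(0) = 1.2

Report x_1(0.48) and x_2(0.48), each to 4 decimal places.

-0.6077, 1.5432

Heun on (x_1,x_2): k1 = f(s_n, state_n); k2 = f(s_n + h, state_n + h·k1); state_{n+1} = state_n + (h/2)·(k1 + k2).
0.000000: (-1.280000, 1.200000)
  k1 = (1.200000, 0.947200)
  predictor → (-0.992000, 1.427328)
  k2 = (1.427328, 0.734080)
  → (-0.964721, 1.401754)
0.240000: (-0.964721, 1.401754)
  k1 = (1.401754, 0.713893)
  predictor → (-0.628300, 1.573088)
  k2 = (1.573088, 0.464942)
  → (-0.607740, 1.543214)
(x_1(0.48), x_2(0.48)) ≈ (-0.6077, 1.5432)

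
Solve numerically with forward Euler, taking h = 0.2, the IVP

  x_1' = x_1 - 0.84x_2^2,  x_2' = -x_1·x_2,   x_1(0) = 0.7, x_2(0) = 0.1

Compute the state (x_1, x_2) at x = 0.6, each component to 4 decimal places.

Euler on (x_1,x_2): x_1_{n+1} = x_1_n + h·x_1', x_2_{n+1} = x_2_n + h·x_2'.
0.000000: (0.700000, 0.100000); f=(0.691600, -0.070000) → (0.838320, 0.086000)
0.200000: (0.838320, 0.086000); f=(0.832107, -0.072096) → (1.004741, 0.071581)
0.400000: (1.004741, 0.071581); f=(1.000437, -0.071920) → (1.204829, 0.057197)
(x_1(0.6), x_2(0.6)) ≈ (1.2048, 0.0572)

1.2048, 0.0572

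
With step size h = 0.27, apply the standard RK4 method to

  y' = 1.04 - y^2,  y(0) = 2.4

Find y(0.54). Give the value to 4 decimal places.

1.3374

RK4: k1 = f(s_n, y_n); k2 = f(s_n + h/2, y_n + (h/2)·k1); k3 = f(s_n + h/2, y_n + (h/2)·k2); k4 = f(s_n + h, y_n + h·k3); y_{n+1} = y_n + (h/6)·(k1 + 2k2 + 2k3 + k4).
s=0.000000, y=2.400000:
  k1 = f(0.000000, 2.400000) = -4.720000
  k2 = f(0.135000, 1.762800) = -2.067464
  k3 = f(0.135000, 2.120892) = -3.458184
  k4 = f(0.270000, 1.466290) = -1.110007
  y ← 2.400000 + (0.27/6)·(k1 + 2k2 + 2k3 + k4) = 1.640341
s=0.270000, y=1.640341:
  k1 = f(0.270000, 1.640341) = -1.650720
  k2 = f(0.405000, 1.417494) = -0.969290
  k3 = f(0.405000, 1.509487) = -1.238552
  k4 = f(0.540000, 1.305932) = -0.665459
  y ← 1.640341 + (0.27/6)·(k1 + 2k2 + 2k3 + k4) = 1.337408
y(0.54) ≈ 1.3374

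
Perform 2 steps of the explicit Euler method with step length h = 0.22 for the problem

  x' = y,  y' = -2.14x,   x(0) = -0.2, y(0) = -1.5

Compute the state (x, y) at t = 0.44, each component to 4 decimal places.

Euler on (x,y): x_{n+1} = x_n + h·x', y_{n+1} = y_n + h·y'.
0.000000: (-0.200000, -1.500000); f=(-1.500000, 0.428000) → (-0.530000, -1.405840)
0.220000: (-0.530000, -1.405840); f=(-1.405840, 1.134200) → (-0.839285, -1.156316)
(x(0.44), y(0.44)) ≈ (-0.8393, -1.1563)

-0.8393, -1.1563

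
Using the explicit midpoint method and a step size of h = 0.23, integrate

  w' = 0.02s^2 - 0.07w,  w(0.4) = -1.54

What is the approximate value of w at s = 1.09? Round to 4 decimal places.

Midpoint: k1 = f(s_n, w_n); k2 = f(s_n + h/2, w_n + (h/2)·k1); w_{n+1} = w_n + h·k2.
s=0.400000, w=-1.540000:
  k1 = f(0.400000, -1.540000) = 0.111000
  k2 = f(0.515000, -1.527235) = 0.112211
  w ← -1.540000 + 0.23·0.112211 = -1.514191
s=0.630000, w=-1.514191:
  k1 = f(0.630000, -1.514191) = 0.113931
  k2 = f(0.745000, -1.501089) = 0.116177
  w ← -1.514191 + 0.23·0.116177 = -1.487471
s=0.860000, w=-1.487471:
  k1 = f(0.860000, -1.487471) = 0.118915
  k2 = f(0.975000, -1.473796) = 0.122178
  w ← -1.487471 + 0.23·0.122178 = -1.459370
w(1.09) ≈ -1.4594

-1.4594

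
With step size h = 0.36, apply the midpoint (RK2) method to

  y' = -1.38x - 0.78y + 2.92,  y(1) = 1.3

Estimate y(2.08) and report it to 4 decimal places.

Midpoint: k1 = f(x_n, y_n); k2 = f(x_n + h/2, y_n + (h/2)·k1); y_{n+1} = y_n + h·k2.
x=1.000000, y=1.300000:
  k1 = f(1.000000, 1.300000) = 0.526000
  k2 = f(1.180000, 1.394680) = 0.203750
  y ← 1.300000 + 0.36·0.203750 = 1.373350
x=1.360000, y=1.373350:
  k1 = f(1.360000, 1.373350) = -0.028013
  k2 = f(1.540000, 1.368308) = -0.272480
  y ← 1.373350 + 0.36·(-0.272480) = 1.275257
x=1.720000, y=1.275257:
  k1 = f(1.720000, 1.275257) = -0.448301
  k2 = f(1.900000, 1.194563) = -0.633759
  y ← 1.275257 + 0.36·(-0.633759) = 1.047104
y(2.08) ≈ 1.0471

1.0471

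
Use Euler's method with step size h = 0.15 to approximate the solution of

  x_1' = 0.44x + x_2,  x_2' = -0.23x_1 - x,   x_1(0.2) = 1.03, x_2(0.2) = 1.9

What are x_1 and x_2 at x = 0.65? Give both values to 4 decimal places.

1.9199, 1.6050

Euler on (x_1,x_2): x_1_{n+1} = x_1_n + h·x_1', x_2_{n+1} = x_2_n + h·x_2'.
0.200000: (1.030000, 1.900000); f=(1.988000, -0.436900) → (1.328200, 1.834465)
0.350000: (1.328200, 1.834465); f=(1.988465, -0.655486) → (1.626470, 1.736142)
0.500000: (1.626470, 1.736142); f=(1.956142, -0.874088) → (1.919891, 1.605029)
(x_1(0.65), x_2(0.65)) ≈ (1.9199, 1.6050)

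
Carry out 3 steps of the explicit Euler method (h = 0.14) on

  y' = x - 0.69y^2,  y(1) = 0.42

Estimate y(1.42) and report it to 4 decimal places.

0.8094

Euler: y_{n+1} = y_n + h·f(x_n, y_n).
x=1.000000, y=0.420000: f=0.878284 → y ← 0.420000 + 0.14·0.878284 = 0.542960
x=1.140000, y=0.542960: f=0.936584 → y ← 0.542960 + 0.14·0.936584 = 0.674082
x=1.280000, y=0.674082: f=0.966474 → y ← 0.674082 + 0.14·0.966474 = 0.809388
y(1.42) ≈ 0.8094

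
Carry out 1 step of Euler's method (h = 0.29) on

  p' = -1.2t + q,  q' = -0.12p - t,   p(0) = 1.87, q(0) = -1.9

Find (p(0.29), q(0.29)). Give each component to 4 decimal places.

1.3190, -1.9651

Euler on (p,q): p_{n+1} = p_n + h·p', q_{n+1} = q_n + h·q'.
0.000000: (1.870000, -1.900000); f=(-1.900000, -0.224400) → (1.319000, -1.965076)
(p(0.29), q(0.29)) ≈ (1.3190, -1.9651)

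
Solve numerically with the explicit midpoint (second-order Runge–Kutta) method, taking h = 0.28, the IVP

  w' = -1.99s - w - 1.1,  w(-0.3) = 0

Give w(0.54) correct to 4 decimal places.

-0.8353

Midpoint: k1 = f(s_n, w_n); k2 = f(s_n + h/2, w_n + (h/2)·k1); w_{n+1} = w_n + h·k2.
s=-0.300000, w=0.000000:
  k1 = f(-0.300000, 0.000000) = -0.503000
  k2 = f(-0.160000, -0.070420) = -0.711180
  w ← 0.000000 + 0.28·(-0.711180) = -0.199130
s=-0.020000, w=-0.199130:
  k1 = f(-0.020000, -0.199130) = -0.861070
  k2 = f(0.120000, -0.319680) = -1.019120
  w ← -0.199130 + 0.28·(-1.019120) = -0.484484
s=0.260000, w=-0.484484:
  k1 = f(0.260000, -0.484484) = -1.132916
  k2 = f(0.400000, -0.643092) = -1.252908
  w ← -0.484484 + 0.28·(-1.252908) = -0.835298
w(0.54) ≈ -0.8353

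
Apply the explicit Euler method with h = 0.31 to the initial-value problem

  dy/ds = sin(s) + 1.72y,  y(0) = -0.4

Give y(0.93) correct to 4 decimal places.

Euler: y_{n+1} = y_n + h·f(s_n, y_n).
s=0.000000, y=-0.400000: f=-0.688000 → y ← -0.400000 + 0.31·(-0.688000) = -0.613280
s=0.310000, y=-0.613280: f=-0.749783 → y ← -0.613280 + 0.31·(-0.749783) = -0.845713
s=0.620000, y=-0.845713: f=-0.873591 → y ← -0.845713 + 0.31·(-0.873591) = -1.116526
y(0.93) ≈ -1.1165

-1.1165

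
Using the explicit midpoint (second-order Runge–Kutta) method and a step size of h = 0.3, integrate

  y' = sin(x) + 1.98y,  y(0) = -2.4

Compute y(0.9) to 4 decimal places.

-12.6450

Midpoint: k1 = f(x_n, y_n); k2 = f(x_n + h/2, y_n + (h/2)·k1); y_{n+1} = y_n + h·k2.
x=0.000000, y=-2.400000:
  k1 = f(0.000000, -2.400000) = -4.752000
  k2 = f(0.150000, -3.112800) = -6.013906
  y ← -2.400000 + 0.3·(-6.013906) = -4.204172
x=0.300000, y=-4.204172:
  k1 = f(0.300000, -4.204172) = -8.028740
  k2 = f(0.450000, -5.408483) = -10.273830
  y ← -4.204172 + 0.3·(-10.273830) = -7.286321
x=0.600000, y=-7.286321:
  k1 = f(0.600000, -7.286321) = -13.862273
  k2 = f(0.750000, -9.365662) = -17.862372
  y ← -7.286321 + 0.3·(-17.862372) = -12.645032
y(0.9) ≈ -12.6450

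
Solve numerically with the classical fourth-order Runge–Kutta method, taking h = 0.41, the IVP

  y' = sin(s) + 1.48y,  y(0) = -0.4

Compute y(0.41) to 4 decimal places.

-0.6312

RK4: k1 = f(s_n, y_n); k2 = f(s_n + h/2, y_n + (h/2)·k1); k3 = f(s_n + h/2, y_n + (h/2)·k2); k4 = f(s_n + h, y_n + h·k3); y_{n+1} = y_n + (h/6)·(k1 + 2k2 + 2k3 + k4).
s=0.000000, y=-0.400000:
  k1 = f(0.000000, -0.400000) = -0.592000
  k2 = f(0.205000, -0.521360) = -0.568046
  k3 = f(0.205000, -0.516449) = -0.560778
  k4 = f(0.410000, -0.629919) = -0.533671
  y ← -0.400000 + (0.41/6)·(k1 + 2k2 + 2k3 + k4) = -0.631193
y(0.41) ≈ -0.6312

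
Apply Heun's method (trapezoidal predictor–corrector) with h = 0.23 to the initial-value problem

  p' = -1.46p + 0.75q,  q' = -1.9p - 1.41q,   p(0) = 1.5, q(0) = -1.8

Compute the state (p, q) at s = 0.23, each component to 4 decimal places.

Heun on (p,q): k1 = f(s_n, state_n); k2 = f(s_n + h, state_n + h·k1); state_{n+1} = state_n + (h/2)·(k1 + k2).
0.000000: (1.500000, -1.800000)
  k1 = (-3.540000, -0.312000)
  predictor → (0.685800, -1.871760)
  k2 = (-2.405088, 1.336162)
  → (0.816315, -1.682221)
(p(0.23), q(0.23)) ≈ (0.8163, -1.6822)

0.8163, -1.6822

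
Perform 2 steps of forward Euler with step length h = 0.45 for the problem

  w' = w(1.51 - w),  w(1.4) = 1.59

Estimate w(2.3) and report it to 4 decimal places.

Euler: w_{n+1} = w_n + h·f(t_n, w_n).
t=1.400000, w=1.590000: f=-0.127200 → w ← 1.590000 + 0.45·(-0.127200) = 1.532760
t=1.850000, w=1.532760: f=-0.034886 → w ← 1.532760 + 0.45·(-0.034886) = 1.517061
w(2.3) ≈ 1.5171

1.5171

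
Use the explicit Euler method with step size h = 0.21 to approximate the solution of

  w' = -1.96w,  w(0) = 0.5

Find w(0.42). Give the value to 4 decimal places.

Euler: w_{n+1} = w_n + h·f(s_n, w_n).
s=0.000000, w=0.500000: f=-0.980000 → w ← 0.500000 + 0.21·(-0.980000) = 0.294200
s=0.210000, w=0.294200: f=-0.576632 → w ← 0.294200 + 0.21·(-0.576632) = 0.173107
w(0.42) ≈ 0.1731

0.1731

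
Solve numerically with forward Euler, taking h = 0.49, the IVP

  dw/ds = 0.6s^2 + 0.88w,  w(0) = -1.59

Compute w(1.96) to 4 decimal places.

Euler: w_{n+1} = w_n + h·f(s_n, w_n).
s=0.000000, w=-1.590000: f=-1.399200 → w ← -1.590000 + 0.49·(-1.399200) = -2.275608
s=0.490000, w=-2.275608: f=-1.858475 → w ← -2.275608 + 0.49·(-1.858475) = -3.186261
s=0.980000, w=-3.186261: f=-2.227669 → w ← -3.186261 + 0.49·(-2.227669) = -4.277819
s=1.470000, w=-4.277819: f=-2.467941 → w ← -4.277819 + 0.49·(-2.467941) = -5.487110
w(1.96) ≈ -5.4871

-5.4871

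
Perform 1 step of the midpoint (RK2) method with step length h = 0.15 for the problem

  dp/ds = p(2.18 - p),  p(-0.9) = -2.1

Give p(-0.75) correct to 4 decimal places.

-4.1615

Midpoint: k1 = f(s_n, p_n); k2 = f(s_n + h/2, p_n + (h/2)·k1); p_{n+1} = p_n + h·k2.
s=-0.900000, p=-2.100000:
  k1 = f(-0.900000, -2.100000) = -8.988000
  k2 = f(-0.825000, -2.774100) = -13.743169
  p ← -2.100000 + 0.15·(-13.743169) = -4.161475
p(-0.75) ≈ -4.1615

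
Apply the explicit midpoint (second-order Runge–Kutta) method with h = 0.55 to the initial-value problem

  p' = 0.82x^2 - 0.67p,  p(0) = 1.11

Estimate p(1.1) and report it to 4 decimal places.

0.8486

Midpoint: k1 = f(x_n, p_n); k2 = f(x_n + h/2, p_n + (h/2)·k1); p_{n+1} = p_n + h·k2.
x=0.000000, p=1.110000:
  k1 = f(0.000000, 1.110000) = -0.743700
  k2 = f(0.275000, 0.905483) = -0.544661
  p ← 1.110000 + 0.55·(-0.544661) = 0.810437
x=0.550000, p=0.810437:
  k1 = f(0.550000, 0.810437) = -0.294943
  k2 = f(0.825000, 0.729327) = 0.069463
  p ← 0.810437 + 0.55·0.069463 = 0.848641
p(1.1) ≈ 0.8486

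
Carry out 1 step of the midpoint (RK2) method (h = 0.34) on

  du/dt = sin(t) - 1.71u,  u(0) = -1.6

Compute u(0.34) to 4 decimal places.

Midpoint: k1 = f(t_n, u_n); k2 = f(t_n + h/2, u_n + (h/2)·k1); u_{n+1} = u_n + h·k2.
t=0.000000, u=-1.600000:
  k1 = f(0.000000, -1.600000) = 2.736000
  k2 = f(0.170000, -1.134880) = 2.109827
  u ← -1.600000 + 0.34·2.109827 = -0.882659
u(0.34) ≈ -0.8827

-0.8827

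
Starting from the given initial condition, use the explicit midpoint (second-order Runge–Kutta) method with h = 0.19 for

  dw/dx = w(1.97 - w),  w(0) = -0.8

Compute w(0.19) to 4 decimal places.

-1.3723

Midpoint: k1 = f(x_n, w_n); k2 = f(x_n + h/2, w_n + (h/2)·k1); w_{n+1} = w_n + h·k2.
x=0.000000, w=-0.800000:
  k1 = f(0.000000, -0.800000) = -2.216000
  k2 = f(0.095000, -1.010520) = -3.011875
  w ← -0.800000 + 0.19·(-3.011875) = -1.372256
w(0.19) ≈ -1.3723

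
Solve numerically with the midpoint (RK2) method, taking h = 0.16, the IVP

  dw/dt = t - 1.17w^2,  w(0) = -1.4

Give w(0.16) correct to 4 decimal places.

-1.8566

Midpoint: k1 = f(t_n, w_n); k2 = f(t_n + h/2, w_n + (h/2)·k1); w_{n+1} = w_n + h·k2.
t=0.000000, w=-1.400000:
  k1 = f(0.000000, -1.400000) = -2.293200
  k2 = f(0.080000, -1.583456) = -2.853579
  w ← -1.400000 + 0.16·(-2.853579) = -1.856573
w(0.16) ≈ -1.8566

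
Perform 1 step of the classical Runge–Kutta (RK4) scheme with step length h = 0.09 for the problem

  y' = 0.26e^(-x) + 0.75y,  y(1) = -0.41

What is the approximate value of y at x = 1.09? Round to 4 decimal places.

RK4: k1 = f(x_n, y_n); k2 = f(x_n + h/2, y_n + (h/2)·k1); k3 = f(x_n + h/2, y_n + (h/2)·k2); k4 = f(x_n + h, y_n + h·k3); y_{n+1} = y_n + (h/6)·(k1 + 2k2 + 2k3 + k4).
x=1.000000, y=-0.410000:
  k1 = f(1.000000, -0.410000) = -0.211851
  k2 = f(1.045000, -0.419533) = -0.223210
  k3 = f(1.045000, -0.420044) = -0.223593
  k4 = f(1.090000, -0.430123) = -0.235176
  y ← -0.410000 + (0.09/6)·(k1 + 2k2 + 2k3 + k4) = -0.430110
y(1.09) ≈ -0.4301

-0.4301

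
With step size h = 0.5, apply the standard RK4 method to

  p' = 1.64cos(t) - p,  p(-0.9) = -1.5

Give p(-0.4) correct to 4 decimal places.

-0.3938

RK4: k1 = f(t_n, p_n); k2 = f(t_n + h/2, p_n + (h/2)·k1); k3 = f(t_n + h/2, p_n + (h/2)·k2); k4 = f(t_n + h, p_n + h·k3); p_{n+1} = p_n + (h/6)·(k1 + 2k2 + 2k3 + k4).
t=-0.900000, p=-1.500000:
  k1 = f(-0.900000, -1.500000) = 2.519440
  k2 = f(-0.650000, -0.870140) = 2.175717
  k3 = f(-0.650000, -0.956071) = 2.261648
  k4 = f(-0.400000, -0.369176) = 1.879716
  p ← -1.500000 + (0.5/6)·(k1 + 2k2 + 2k3 + k4) = -0.393843
p(-0.4) ≈ -0.3938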